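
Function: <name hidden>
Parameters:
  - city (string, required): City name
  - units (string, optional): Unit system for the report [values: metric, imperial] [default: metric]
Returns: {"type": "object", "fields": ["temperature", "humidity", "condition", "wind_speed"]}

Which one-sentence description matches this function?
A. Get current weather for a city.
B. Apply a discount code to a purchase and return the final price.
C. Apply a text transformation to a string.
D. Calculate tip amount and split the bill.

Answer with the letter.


Parameters city, units and return ["temperature", "humidity", "condition", "wind_speed"] fit: Get current weather for a city.
A


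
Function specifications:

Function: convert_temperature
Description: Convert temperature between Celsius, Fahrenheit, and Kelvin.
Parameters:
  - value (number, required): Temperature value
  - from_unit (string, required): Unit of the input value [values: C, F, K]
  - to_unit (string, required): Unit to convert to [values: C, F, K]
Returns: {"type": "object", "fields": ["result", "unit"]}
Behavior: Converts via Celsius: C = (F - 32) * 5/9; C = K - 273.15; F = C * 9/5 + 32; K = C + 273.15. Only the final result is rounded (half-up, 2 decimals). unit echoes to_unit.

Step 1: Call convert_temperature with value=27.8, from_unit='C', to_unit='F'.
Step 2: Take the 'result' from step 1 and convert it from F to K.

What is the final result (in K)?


Step 1: convert_temperature(value=27.8, from_unit=C, to_unit=F)
  Input already in C: 27.8
  To F: 27.8 * 9/5 + 32 = 82.04
  Round to 2 decimals: 82.04
  -> result = 82.04 F
Step 2: convert_temperature(value=82.04, from_unit=F, to_unit=K)
  To C: (82.04 - 32) * 5/9 = 27.8
  To K: 27.8 + 273.15 = 300.95
  Round to 2 decimals: 300.95
  -> result = 300.95 K
300.95 K


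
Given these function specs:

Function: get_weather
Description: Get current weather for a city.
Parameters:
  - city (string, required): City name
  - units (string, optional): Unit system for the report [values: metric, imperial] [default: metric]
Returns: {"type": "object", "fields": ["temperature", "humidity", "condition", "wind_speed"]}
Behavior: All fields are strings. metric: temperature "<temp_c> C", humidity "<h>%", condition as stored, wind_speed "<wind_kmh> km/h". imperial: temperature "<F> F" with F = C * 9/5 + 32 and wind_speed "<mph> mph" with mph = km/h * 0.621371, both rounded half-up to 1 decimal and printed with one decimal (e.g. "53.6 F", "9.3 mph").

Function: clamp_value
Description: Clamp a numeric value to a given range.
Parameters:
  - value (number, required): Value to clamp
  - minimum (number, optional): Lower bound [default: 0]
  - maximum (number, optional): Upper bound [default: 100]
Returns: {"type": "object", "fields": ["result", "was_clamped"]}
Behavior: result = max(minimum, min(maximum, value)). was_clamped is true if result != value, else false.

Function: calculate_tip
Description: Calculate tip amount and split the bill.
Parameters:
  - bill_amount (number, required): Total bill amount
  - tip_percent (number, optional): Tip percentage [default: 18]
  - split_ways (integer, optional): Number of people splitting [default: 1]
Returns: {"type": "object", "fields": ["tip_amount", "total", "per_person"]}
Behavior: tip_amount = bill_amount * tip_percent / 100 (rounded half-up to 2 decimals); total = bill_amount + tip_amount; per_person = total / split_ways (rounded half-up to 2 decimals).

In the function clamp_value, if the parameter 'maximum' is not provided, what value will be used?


The clamp_value spec declares:
  - maximum (number, optional): Upper bound [default: 100]
Default:
100


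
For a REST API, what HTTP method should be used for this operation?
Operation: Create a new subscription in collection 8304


GET = read, POST = create, PUT = update/replace, DELETE = remove
This operation is a create.
POST


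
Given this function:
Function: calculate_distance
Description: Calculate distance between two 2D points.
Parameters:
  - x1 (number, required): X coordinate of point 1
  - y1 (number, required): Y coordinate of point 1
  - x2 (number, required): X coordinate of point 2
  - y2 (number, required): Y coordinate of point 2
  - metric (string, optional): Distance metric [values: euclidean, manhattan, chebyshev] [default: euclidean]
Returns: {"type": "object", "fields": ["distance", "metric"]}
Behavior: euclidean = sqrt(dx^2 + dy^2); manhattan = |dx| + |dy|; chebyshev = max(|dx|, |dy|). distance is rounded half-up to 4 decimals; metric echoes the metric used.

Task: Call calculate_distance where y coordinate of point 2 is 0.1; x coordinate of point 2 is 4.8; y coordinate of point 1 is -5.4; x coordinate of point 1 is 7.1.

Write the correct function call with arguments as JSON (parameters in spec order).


Mapping each described value to its parameter name:
  'Y coordinate of point 2' -> y2 = 0.1
  'X coordinate of point 2' -> x2 = 4.8
  'Y coordinate of point 1' -> y1 = -5.4
  'X coordinate of point 1' -> x1 = 7.1
calculate_distance({"x1": 7.1, "y1": -5.4, "x2": 4.8, "y2": 0.1})


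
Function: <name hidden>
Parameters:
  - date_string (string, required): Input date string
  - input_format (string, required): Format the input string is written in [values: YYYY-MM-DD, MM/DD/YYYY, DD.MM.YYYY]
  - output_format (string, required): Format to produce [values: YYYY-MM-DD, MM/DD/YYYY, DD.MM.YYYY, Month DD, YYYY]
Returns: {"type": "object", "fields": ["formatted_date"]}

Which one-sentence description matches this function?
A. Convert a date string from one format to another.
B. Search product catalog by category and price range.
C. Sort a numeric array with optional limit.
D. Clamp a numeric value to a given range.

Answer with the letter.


Parameters date_string, input_format, output_format and return ["formatted_date"] fit: Convert a date string from one format to another.
A


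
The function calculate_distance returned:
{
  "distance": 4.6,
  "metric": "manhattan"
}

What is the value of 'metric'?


manhattan


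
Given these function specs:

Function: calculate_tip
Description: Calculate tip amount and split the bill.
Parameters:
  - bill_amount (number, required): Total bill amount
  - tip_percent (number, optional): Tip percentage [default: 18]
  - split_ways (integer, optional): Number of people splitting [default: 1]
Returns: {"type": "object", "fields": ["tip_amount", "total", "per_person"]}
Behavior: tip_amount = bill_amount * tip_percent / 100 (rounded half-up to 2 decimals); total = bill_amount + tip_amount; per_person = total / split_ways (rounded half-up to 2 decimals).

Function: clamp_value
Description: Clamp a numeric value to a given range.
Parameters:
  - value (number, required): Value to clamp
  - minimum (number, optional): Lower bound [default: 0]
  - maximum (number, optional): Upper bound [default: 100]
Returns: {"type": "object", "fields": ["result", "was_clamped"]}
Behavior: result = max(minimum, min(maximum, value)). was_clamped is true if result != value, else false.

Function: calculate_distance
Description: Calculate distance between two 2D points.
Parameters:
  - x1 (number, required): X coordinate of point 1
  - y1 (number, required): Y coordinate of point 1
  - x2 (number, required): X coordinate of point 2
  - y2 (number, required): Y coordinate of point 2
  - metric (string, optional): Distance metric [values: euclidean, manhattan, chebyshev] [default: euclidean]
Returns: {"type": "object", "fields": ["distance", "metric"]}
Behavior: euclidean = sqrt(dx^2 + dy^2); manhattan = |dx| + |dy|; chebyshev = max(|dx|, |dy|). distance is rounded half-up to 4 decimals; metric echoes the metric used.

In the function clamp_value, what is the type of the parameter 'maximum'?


The clamp_value spec declares:
  - maximum (number, optional): Upper bound [default: 100]
Type:
number


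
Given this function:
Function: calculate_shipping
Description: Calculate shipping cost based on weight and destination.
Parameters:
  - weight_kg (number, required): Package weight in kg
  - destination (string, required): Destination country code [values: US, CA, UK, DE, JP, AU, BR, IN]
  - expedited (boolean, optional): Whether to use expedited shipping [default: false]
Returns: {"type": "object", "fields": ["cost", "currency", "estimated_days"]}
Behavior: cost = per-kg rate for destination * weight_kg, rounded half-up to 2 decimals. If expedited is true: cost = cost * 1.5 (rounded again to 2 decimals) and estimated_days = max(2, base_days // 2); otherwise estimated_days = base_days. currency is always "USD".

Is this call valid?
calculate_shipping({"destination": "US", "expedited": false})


Checking required parameters...
Missing required parameter: weight_kg
Invalid - missing required parameter 'weight_kg'


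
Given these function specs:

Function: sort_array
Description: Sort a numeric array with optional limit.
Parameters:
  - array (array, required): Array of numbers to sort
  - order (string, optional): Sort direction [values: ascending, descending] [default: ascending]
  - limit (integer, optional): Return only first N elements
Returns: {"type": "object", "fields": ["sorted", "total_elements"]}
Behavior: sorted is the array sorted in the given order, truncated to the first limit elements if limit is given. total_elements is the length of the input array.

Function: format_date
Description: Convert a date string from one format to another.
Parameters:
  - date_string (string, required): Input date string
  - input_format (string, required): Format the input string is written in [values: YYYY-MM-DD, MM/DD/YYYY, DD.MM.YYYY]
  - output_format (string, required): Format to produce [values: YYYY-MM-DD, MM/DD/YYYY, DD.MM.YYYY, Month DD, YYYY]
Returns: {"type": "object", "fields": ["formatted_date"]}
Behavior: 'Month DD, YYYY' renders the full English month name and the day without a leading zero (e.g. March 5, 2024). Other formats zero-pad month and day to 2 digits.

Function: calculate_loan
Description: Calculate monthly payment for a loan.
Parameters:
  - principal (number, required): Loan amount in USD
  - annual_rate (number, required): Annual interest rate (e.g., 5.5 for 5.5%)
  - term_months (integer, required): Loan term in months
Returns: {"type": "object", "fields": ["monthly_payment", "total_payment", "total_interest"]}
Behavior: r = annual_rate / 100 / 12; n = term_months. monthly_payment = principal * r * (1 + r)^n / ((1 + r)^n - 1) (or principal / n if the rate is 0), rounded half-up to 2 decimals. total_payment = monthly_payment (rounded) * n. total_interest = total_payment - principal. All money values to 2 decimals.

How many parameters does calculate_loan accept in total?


Parameters of calculate_loan: principal (required), annual_rate (required), term_months (required)
Total:
3


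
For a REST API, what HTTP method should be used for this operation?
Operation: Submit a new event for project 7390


GET = read, POST = create, PUT = update/replace, DELETE = remove
This operation is a create.
POST


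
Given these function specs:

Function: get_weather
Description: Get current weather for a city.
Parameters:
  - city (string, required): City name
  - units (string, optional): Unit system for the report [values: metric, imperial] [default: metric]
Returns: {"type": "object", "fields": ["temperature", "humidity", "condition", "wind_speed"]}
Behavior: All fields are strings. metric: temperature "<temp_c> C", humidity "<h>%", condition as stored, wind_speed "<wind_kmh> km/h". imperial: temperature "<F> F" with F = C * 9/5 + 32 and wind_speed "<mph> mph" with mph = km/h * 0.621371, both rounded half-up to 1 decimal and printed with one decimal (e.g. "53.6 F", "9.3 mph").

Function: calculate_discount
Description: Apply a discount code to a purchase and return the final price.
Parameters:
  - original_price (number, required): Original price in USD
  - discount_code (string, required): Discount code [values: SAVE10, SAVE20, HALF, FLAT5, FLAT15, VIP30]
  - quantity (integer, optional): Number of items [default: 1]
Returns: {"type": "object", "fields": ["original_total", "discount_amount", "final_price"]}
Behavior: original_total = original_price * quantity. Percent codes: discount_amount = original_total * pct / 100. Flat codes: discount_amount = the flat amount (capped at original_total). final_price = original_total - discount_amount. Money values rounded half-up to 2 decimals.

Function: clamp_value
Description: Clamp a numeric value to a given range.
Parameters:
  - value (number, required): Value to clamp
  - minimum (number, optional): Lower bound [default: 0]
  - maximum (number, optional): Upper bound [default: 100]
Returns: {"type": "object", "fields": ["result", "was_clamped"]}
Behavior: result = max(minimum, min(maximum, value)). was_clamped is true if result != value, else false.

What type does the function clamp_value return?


The clamp_value spec declares Returns: {"type": "object", "fields": ["result", "was_clamped"]}
Type:
object


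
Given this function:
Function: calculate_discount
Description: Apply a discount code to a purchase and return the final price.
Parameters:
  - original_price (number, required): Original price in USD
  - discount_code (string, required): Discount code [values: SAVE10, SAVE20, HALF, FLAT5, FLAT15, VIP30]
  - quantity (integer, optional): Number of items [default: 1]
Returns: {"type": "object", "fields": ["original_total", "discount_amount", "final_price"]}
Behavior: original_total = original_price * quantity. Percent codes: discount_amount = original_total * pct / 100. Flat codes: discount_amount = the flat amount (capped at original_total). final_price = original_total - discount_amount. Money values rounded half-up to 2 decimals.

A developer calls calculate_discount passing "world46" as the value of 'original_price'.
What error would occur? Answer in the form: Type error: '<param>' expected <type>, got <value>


Spec: 'original_price' is declared as number; "world46" is a string.
Type error: 'original_price' expected number, got "world46"


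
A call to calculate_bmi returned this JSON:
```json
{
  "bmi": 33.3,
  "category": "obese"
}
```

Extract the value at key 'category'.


obese


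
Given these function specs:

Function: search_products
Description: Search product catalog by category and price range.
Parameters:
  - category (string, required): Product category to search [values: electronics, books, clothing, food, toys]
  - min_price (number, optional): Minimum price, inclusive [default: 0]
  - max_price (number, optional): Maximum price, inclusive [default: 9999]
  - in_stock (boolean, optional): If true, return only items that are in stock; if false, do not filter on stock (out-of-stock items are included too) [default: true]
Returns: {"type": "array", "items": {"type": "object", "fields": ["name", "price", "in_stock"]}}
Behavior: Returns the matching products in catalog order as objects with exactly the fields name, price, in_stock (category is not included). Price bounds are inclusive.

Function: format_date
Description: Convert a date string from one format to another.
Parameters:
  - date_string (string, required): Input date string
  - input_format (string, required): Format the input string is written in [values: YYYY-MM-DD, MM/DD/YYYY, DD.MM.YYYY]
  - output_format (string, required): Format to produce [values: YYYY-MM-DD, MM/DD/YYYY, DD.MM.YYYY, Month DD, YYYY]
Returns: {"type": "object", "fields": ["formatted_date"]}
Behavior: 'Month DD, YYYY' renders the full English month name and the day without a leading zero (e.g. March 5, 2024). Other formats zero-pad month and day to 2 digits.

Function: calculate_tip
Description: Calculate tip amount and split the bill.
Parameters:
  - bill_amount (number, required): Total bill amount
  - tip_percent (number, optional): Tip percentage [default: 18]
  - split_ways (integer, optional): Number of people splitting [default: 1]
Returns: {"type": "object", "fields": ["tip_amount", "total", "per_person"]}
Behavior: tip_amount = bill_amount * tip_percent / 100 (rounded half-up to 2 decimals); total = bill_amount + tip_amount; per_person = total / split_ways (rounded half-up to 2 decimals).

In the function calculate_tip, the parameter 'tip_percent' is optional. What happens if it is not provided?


The calculate_tip spec declares:
  - tip_percent (number, optional): Tip percentage [default: 18]
It defaults to 18


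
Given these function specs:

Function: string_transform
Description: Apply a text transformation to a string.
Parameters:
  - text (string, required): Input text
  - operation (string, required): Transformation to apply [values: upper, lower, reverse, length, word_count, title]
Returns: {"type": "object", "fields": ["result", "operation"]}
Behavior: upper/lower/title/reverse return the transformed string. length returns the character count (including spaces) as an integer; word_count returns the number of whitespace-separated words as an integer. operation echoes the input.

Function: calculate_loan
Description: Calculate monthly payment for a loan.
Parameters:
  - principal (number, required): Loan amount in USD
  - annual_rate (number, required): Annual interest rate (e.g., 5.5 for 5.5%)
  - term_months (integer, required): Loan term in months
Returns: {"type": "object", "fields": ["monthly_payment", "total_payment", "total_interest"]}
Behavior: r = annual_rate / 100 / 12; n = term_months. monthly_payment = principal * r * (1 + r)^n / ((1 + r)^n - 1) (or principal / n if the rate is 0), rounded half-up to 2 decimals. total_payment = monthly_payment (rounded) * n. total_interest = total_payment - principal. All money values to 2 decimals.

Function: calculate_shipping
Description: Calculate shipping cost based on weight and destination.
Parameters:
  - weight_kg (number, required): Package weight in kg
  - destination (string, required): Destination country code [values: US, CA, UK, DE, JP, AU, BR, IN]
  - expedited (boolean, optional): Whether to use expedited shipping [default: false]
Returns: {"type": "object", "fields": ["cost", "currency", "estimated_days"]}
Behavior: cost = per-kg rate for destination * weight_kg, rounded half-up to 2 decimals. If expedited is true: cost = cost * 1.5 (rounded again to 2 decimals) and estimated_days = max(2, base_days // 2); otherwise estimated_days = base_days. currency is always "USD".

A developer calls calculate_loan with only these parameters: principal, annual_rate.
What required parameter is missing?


Required parameters: principal, annual_rate, term_months
Provided: principal, annual_rate
Missing: term_months
term_months


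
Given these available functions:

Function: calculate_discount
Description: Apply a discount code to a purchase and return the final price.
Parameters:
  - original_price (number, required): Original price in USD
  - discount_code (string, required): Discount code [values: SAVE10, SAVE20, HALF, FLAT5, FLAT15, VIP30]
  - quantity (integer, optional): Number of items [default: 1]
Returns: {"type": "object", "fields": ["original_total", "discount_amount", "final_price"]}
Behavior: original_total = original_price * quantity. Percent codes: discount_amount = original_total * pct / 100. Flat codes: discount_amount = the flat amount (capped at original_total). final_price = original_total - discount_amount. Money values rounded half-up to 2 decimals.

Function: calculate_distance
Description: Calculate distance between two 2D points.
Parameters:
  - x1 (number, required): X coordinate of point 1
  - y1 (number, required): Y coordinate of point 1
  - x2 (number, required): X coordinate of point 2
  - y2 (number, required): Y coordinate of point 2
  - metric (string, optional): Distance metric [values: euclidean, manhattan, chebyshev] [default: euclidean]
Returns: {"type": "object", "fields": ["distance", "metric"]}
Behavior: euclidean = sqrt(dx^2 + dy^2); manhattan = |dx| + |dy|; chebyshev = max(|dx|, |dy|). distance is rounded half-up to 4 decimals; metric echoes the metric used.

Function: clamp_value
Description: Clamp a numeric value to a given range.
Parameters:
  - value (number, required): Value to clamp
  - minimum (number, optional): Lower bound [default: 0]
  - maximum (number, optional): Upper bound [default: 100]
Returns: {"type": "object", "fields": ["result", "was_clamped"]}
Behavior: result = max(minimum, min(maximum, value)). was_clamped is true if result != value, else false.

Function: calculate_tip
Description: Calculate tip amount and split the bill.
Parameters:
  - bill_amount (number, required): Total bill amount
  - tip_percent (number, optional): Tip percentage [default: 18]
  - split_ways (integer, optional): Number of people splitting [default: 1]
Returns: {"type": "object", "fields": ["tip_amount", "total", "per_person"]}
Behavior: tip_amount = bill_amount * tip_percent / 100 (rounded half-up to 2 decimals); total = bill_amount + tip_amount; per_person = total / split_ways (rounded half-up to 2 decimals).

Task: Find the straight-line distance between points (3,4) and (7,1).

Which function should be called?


The task needs a function whose description is: Calculate distance between two 2D points.
calculate_distance


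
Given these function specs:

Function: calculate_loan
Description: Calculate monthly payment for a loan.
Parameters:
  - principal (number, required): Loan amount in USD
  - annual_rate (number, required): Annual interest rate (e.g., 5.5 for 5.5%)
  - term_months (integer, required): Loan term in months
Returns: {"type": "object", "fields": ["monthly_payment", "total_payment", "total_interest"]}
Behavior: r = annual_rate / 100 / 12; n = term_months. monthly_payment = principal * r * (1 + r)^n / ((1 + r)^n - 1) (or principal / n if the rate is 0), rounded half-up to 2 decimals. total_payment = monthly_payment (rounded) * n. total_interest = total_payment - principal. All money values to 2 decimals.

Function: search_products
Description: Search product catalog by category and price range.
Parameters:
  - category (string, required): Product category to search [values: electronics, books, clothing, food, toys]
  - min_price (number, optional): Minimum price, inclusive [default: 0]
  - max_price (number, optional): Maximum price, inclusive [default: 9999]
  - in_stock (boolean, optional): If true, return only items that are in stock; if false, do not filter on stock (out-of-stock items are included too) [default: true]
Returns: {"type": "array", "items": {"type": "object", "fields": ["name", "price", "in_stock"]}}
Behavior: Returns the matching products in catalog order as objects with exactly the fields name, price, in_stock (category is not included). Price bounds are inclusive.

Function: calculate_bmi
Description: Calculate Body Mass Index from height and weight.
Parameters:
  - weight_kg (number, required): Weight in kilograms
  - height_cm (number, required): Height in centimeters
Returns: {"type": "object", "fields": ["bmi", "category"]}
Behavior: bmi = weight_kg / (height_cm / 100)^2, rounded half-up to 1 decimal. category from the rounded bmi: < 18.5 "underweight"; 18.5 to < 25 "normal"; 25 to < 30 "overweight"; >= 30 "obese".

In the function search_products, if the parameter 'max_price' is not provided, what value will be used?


The search_products spec declares:
  - max_price (number, optional): Maximum price, inclusive [default: 9999]
Default:
9999


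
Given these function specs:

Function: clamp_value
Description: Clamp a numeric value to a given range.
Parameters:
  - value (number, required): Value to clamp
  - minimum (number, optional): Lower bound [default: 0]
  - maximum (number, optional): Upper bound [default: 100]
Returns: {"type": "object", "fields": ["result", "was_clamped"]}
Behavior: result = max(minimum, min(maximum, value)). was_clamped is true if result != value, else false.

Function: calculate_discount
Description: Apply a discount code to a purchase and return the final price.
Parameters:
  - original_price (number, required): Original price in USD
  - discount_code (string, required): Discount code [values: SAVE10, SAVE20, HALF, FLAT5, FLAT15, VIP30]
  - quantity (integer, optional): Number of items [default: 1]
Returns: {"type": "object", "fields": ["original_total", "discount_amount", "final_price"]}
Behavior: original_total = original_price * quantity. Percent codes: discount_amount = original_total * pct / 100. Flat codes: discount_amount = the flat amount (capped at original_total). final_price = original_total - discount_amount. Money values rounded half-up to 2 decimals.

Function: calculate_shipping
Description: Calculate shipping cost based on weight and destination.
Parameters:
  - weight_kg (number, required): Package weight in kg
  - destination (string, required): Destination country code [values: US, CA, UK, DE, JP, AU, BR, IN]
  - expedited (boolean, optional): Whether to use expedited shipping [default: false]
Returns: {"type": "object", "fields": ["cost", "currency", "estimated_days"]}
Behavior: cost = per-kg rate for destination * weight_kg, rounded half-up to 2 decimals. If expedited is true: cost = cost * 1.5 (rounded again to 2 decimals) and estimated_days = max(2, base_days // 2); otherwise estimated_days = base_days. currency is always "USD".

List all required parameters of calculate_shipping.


Parameters of calculate_shipping and their required/optional flag:
  weight_kg: required
  destination: required
  expedited: optional
destination, weight_kg


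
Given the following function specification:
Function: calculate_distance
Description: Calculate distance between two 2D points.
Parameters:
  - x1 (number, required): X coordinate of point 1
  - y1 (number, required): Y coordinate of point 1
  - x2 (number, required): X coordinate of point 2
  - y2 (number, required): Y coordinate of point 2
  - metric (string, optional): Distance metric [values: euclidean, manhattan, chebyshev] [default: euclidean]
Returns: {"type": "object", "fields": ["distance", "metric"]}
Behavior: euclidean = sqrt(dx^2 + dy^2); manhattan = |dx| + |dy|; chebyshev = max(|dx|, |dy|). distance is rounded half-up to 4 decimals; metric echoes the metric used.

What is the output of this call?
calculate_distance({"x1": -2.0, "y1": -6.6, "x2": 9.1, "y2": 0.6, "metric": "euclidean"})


|dx| = |9.1 - -2| = 11.1; |dy| = |0.6 - -6.6| = 7.2
euclidean: sqrt(11.1^2 + 7.2^2) = sqrt(175.05) = 13.230646
Round to 4 decimals: 13.2306
Output:
{"distance": 13.2306, "metric": "euclidean"}


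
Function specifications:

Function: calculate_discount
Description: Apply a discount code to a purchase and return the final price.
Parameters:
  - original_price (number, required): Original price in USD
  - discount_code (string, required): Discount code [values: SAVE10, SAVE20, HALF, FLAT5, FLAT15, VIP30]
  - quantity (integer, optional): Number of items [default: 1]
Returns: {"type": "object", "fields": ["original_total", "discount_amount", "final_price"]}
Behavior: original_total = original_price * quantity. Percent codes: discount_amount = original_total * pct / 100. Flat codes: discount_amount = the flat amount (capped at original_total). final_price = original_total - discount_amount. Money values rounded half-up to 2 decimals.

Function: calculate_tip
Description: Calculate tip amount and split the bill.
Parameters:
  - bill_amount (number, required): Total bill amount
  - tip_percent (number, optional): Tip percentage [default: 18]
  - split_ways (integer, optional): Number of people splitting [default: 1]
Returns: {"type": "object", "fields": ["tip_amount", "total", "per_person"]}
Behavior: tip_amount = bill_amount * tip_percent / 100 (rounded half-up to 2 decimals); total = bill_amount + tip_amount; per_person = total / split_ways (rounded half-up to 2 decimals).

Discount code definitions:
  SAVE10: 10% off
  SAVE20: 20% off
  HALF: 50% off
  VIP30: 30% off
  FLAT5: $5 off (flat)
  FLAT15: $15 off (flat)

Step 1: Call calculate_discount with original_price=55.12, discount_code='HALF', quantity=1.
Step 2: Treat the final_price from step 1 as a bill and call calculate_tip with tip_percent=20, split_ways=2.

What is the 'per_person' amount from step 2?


Step 1: calculate_discount(original_price=55.12, discount_code=HALF, quantity=1)
  original_total = 55.12 * 1 = 55.12
  HALF = 50% off: discount_amount = 55.12 * 50/100 = 27.56 -> 27.56
  final_price = 55.12 - 27.56 = 27.56
  -> final_price = 27.56
Step 2: calculate_tip(bill_amount=27.56, tip_percent=20, split_ways=2)
  tip_amount = 27.56 * 20/100 = 5.512 -> 5.51
  total = 27.56 + 5.51 = 33.07
  per_person = 33.07 / 2 = 16.535 -> 16.54
  -> per_person = 16.54
$16.54


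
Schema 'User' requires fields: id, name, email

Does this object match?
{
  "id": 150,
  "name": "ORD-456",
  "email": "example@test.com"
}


Checking required fields... All present.
Valid - all required fields present


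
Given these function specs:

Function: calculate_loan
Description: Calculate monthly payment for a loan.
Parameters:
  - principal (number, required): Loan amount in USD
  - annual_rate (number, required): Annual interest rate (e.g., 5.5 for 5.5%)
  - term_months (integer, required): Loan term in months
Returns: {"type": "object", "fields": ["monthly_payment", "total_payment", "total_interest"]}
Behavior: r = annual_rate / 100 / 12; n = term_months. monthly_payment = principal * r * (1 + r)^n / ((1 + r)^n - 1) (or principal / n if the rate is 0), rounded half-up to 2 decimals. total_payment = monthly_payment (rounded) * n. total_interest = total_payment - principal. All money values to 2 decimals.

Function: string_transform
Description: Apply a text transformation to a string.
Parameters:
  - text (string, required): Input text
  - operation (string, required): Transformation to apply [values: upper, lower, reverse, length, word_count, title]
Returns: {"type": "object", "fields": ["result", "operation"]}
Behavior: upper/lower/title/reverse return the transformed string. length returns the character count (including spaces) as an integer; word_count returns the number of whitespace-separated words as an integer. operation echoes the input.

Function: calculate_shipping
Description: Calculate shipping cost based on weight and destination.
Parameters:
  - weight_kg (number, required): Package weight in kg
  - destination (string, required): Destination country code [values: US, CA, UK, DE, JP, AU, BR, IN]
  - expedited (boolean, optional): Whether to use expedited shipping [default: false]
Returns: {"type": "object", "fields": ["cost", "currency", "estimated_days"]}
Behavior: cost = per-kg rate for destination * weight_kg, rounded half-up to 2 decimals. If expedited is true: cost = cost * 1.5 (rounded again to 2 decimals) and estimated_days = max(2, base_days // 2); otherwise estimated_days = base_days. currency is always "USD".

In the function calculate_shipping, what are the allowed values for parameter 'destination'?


The calculate_shipping spec declares:
  - destination (string, required): Destination country code [values: US, CA, UK, DE, JP, AU, BR, IN]
Allowed values:
US, CA, UK, DE, JP, AU, BR, IN


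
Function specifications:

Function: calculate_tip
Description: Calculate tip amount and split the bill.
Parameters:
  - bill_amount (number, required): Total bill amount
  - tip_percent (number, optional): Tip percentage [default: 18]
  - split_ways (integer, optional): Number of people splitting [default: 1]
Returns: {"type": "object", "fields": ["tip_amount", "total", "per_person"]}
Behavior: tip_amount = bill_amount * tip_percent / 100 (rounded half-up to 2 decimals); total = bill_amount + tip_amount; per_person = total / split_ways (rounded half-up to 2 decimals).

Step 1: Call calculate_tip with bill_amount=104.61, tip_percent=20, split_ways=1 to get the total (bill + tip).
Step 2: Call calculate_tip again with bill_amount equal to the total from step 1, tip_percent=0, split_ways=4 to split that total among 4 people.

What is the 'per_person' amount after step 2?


Step 1: calculate_tip(bill_amount=104.61, tip_percent=20, split_ways=1)
  tip_amount = 104.61 * 20/100 = 20.922 -> 20.92
  total = 104.61 + 20.92 = 125.53
  per_person = 125.53 / 1 = 125.53 -> 125.53
  -> total = 125.53
Step 2: calculate_tip(bill_amount=125.53, tip_percent=0, split_ways=4)
  tip_amount = 125.53 * 0/100 = 0 -> 0.00
  total = 125.53 + 0.00 = 125.53
  per_person = 125.53 / 4 = 31.3825 -> 31.38
  -> per_person = 31.38
$31.38


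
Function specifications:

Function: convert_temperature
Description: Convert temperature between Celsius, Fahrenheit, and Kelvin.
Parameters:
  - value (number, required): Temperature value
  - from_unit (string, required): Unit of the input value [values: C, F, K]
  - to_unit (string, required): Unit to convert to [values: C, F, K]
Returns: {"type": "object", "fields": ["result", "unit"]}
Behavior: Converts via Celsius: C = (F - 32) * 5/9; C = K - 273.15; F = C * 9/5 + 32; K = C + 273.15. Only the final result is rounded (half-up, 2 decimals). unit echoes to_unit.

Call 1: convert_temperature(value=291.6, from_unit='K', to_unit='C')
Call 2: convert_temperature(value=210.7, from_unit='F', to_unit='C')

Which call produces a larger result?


Call 1:
  To C: 291.6 - 273.15 = 18.45
  Target is C: 18.45
  Round to 2 decimals: 18.45
  -> 18.45 C
Call 2:
  To C: (210.7 - 32) * 5/9 = 99.277778
  Target is C: 99.277778
  Round to 2 decimals: 99.28
  -> 99.28 C
Call 2 (99.28 C)


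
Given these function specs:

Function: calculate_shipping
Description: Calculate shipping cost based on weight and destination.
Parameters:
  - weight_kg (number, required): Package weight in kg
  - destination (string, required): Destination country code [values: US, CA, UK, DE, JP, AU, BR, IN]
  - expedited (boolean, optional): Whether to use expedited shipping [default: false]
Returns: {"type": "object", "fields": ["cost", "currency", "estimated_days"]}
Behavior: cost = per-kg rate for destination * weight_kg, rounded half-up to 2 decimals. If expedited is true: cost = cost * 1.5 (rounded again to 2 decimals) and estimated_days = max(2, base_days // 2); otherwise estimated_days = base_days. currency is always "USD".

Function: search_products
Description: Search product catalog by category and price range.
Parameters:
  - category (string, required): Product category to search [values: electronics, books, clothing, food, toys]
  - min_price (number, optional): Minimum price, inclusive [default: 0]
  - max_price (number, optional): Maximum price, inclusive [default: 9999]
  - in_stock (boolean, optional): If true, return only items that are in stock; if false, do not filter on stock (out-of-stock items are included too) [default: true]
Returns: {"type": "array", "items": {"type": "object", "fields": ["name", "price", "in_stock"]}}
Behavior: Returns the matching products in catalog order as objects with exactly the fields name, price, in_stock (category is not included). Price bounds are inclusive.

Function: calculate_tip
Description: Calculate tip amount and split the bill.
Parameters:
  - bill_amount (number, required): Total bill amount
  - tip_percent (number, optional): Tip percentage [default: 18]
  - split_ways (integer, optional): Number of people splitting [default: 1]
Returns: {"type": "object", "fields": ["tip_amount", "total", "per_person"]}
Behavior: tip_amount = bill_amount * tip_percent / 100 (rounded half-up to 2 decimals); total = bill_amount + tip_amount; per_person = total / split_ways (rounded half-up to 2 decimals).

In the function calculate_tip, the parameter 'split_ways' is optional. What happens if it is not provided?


The calculate_tip spec declares:
  - split_ways (integer, optional): Number of people splitting [default: 1]
It defaults to 1


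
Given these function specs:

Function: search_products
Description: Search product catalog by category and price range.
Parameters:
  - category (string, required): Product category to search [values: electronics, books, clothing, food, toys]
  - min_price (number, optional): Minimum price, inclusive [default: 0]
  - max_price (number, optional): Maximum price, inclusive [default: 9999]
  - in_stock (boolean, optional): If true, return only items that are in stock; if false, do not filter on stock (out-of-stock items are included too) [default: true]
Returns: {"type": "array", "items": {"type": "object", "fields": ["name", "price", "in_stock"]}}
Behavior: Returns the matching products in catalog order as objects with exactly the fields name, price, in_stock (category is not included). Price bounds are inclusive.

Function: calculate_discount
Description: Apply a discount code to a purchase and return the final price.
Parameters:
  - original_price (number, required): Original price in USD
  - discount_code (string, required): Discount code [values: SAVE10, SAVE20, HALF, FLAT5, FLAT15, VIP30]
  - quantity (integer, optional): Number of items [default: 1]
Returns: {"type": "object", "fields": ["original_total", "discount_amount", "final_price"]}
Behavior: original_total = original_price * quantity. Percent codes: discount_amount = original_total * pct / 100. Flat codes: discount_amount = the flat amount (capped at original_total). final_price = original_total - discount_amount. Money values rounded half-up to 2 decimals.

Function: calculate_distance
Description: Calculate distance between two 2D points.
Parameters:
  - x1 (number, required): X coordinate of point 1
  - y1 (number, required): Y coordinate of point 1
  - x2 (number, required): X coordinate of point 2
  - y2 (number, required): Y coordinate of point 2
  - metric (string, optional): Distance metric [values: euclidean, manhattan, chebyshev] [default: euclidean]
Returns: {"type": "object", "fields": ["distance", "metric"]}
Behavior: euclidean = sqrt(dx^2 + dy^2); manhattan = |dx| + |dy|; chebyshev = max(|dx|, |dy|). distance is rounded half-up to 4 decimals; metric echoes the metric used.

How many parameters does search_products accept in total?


Parameters of search_products: category (required), min_price (optional), max_price (optional), in_stock (optional)
Total:
4


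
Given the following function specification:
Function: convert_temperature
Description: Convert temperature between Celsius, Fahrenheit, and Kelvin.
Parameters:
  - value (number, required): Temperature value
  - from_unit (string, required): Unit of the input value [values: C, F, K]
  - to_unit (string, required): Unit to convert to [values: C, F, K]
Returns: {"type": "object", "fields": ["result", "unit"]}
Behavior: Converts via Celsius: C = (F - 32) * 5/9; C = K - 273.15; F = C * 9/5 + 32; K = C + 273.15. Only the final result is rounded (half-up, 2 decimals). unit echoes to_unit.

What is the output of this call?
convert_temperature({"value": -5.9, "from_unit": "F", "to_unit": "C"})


To C: (-5.9 - 32) * 5/9 = -21.055556
Target is C: -21.055556
Round to 2 decimals: -21.06
Output:
{"result": -21.06, "unit": "C"}


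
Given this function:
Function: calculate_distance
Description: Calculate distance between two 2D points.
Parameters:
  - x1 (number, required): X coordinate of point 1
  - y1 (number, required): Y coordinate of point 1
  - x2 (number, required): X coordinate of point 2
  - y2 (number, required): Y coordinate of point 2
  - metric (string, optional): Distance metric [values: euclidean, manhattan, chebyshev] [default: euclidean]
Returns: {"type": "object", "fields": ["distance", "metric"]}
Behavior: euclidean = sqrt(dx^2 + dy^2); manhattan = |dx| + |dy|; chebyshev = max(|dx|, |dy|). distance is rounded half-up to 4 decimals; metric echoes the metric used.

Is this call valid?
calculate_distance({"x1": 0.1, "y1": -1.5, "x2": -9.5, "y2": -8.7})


Checking all required parameters present and types match... All valid.
Valid


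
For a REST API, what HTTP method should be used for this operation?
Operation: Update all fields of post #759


GET = read, POST = create, PUT = update/replace, DELETE = remove
This operation is an update/replace.
PUT


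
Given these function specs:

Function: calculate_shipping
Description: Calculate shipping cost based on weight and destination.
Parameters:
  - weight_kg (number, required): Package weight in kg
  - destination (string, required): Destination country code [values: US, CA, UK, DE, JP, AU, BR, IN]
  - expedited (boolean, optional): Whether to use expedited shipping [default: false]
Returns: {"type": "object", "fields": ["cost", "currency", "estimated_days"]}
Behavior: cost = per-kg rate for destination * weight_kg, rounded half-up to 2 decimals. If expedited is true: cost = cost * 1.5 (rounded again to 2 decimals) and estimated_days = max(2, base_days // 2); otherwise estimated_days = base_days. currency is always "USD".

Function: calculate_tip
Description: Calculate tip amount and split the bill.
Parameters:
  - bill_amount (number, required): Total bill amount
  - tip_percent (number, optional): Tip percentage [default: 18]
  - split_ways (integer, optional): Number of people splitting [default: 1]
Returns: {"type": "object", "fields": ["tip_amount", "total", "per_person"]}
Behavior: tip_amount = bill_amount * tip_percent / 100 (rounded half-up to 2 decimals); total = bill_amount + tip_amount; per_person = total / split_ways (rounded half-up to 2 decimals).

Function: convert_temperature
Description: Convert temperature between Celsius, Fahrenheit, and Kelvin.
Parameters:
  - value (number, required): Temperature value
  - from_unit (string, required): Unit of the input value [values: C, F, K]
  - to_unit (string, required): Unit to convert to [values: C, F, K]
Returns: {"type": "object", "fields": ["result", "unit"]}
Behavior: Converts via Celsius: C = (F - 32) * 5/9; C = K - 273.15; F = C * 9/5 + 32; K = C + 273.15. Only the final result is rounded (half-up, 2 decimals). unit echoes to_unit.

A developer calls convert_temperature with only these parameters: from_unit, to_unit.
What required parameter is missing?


Required parameters: value, from_unit, to_unit
Provided: from_unit, to_unit
Missing: value
value
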